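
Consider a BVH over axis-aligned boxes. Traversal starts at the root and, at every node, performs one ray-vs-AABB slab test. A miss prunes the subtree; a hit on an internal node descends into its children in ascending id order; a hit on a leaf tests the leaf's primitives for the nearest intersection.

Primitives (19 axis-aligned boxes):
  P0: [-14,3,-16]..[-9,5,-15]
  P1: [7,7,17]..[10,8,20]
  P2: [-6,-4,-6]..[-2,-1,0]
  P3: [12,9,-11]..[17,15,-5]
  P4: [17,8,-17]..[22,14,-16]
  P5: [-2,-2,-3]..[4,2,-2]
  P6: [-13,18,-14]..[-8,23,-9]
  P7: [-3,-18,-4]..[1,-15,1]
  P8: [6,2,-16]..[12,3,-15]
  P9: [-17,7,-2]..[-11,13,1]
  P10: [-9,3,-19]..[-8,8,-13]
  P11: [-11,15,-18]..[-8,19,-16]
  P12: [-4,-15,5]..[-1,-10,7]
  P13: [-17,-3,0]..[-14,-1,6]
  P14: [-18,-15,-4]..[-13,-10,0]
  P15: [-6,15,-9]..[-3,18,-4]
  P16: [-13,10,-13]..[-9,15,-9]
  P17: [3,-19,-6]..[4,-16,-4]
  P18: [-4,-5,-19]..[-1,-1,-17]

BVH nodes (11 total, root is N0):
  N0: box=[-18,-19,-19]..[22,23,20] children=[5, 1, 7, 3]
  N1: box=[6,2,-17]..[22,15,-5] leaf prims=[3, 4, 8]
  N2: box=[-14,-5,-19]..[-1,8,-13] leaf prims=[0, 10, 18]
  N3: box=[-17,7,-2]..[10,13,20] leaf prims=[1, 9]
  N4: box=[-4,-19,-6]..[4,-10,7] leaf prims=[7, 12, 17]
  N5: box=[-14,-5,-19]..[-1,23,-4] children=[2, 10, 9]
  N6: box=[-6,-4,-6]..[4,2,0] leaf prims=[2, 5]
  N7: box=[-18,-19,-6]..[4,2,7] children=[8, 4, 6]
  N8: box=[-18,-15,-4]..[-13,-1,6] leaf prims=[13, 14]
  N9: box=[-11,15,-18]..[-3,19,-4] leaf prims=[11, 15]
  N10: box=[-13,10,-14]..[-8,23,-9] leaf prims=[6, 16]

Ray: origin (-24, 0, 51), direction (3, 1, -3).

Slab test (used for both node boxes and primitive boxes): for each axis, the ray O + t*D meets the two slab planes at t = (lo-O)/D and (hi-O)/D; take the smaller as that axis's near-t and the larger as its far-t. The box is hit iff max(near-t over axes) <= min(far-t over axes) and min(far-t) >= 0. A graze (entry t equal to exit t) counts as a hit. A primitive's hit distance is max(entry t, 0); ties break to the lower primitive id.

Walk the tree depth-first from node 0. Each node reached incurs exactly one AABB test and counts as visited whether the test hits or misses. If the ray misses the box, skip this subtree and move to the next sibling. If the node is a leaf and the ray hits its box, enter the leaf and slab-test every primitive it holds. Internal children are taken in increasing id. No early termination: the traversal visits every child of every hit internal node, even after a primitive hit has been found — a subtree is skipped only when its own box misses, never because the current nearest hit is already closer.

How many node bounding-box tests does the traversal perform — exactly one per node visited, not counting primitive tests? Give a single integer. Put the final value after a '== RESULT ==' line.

Trace the traversal:
N0 x:[2,46/3] y:[-19,23] z:[31/3,70/3] -> hit [31/3,46/3], descend [1, 3, 5, 7]
  N1 x:[10,46/3] y:[2,15] z:[56/3,68/3] -> miss, prune
  N3 x:[7/3,34/3] y:[7,13] z:[31/3,53/3] -> hit [31/3,34/3] leaf, test {P1(miss), P9(miss)}
  N5 x:[10/3,23/3] y:[-5,23] z:[55/3,70/3] -> miss, prune
  N7 x:[2,28/3] y:[-19,2] z:[44/3,19] -> miss, prune

5 AABB tests over nodes [0, 1, 3, 5, 7]; 1 leaf entered; closest miss.

== RESULT ==
5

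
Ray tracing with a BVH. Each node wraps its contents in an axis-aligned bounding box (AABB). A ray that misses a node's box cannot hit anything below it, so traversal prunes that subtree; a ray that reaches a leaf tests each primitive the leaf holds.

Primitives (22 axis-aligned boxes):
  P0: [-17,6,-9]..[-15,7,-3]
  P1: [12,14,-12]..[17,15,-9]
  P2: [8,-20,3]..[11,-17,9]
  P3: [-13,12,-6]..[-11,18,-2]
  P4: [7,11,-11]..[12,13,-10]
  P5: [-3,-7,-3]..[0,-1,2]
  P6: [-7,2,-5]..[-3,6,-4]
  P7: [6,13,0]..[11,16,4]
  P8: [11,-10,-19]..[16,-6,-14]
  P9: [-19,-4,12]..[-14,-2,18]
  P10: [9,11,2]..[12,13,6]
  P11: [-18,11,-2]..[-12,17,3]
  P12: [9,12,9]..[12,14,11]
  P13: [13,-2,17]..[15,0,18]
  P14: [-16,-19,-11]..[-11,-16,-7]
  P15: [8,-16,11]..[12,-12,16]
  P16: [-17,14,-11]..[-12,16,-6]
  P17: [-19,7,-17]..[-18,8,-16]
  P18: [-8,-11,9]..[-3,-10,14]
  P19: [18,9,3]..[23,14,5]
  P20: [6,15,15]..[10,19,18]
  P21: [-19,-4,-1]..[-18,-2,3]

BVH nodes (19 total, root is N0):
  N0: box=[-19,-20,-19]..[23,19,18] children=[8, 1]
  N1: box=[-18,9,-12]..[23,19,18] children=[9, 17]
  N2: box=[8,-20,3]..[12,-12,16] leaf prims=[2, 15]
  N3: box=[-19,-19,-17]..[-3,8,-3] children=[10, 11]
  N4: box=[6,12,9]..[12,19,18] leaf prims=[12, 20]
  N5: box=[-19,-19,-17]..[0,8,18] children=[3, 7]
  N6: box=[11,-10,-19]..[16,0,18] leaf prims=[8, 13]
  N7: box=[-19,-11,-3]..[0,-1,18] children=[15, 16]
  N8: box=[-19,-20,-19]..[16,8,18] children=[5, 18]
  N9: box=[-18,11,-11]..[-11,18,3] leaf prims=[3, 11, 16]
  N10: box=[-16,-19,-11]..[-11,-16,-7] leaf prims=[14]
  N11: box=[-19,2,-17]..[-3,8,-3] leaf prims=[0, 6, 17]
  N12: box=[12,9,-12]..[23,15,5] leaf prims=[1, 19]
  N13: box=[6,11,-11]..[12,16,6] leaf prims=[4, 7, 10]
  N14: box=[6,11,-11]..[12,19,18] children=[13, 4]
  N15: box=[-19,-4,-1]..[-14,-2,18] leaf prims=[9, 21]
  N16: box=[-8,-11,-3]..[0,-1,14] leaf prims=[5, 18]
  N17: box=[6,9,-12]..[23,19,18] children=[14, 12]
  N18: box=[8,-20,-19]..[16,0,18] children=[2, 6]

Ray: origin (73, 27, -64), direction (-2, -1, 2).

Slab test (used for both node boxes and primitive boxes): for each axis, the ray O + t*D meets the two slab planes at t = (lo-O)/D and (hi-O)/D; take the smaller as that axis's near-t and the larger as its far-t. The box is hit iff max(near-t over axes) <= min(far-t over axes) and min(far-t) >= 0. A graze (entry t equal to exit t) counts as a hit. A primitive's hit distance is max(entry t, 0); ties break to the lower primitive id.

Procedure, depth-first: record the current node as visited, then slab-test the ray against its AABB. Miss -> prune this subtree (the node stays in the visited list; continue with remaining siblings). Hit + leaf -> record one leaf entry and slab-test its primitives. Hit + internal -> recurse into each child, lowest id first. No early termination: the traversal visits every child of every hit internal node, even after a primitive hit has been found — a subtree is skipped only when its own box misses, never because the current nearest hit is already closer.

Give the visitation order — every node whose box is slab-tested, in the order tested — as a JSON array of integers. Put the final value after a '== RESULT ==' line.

Trace the traversal:
N0 x:[25,46] y:[8,47] z:[45/2,41] -> hit [25,41], descend [1, 8]
  N1 x:[25,91/2] y:[8,18] z:[26,41] -> miss, prune
  N8 x:[57/2,46] y:[19,47] z:[45/2,41] -> hit [57/2,41], descend [5, 18]
    N5 x:[73/2,46] y:[19,46] z:[47/2,41] -> hit [73/2,41], descend [3, 7]
      N3 x:[38,46] y:[19,46] z:[47/2,61/2] -> miss, prune
      N7 x:[73/2,46] y:[28,38] z:[61/2,41] -> hit [73/2,38], descend [15, 16]
        N15 x:[87/2,46] y:[29,31] z:[63/2,41] -> miss, prune
        N16 x:[73/2,81/2] y:[28,38] z:[61/2,39] -> hit [73/2,38] leaf, test {P5(miss), P18@t=38}
    N18 x:[57/2,65/2] y:[27,47] z:[45/2,41] -> hit [57/2,65/2], descend [2, 6]
      N2 x:[61/2,65/2] y:[39,47] z:[67/2,40] -> miss, prune
      N6 x:[57/2,31] y:[27,37] z:[45/2,41] -> hit [57/2,31] leaf, test {P8(miss), P13(miss)}

11 AABB tests over nodes [0, 1, 8, 5, 3, 7, 15, 16, 18, 2, 6]; 2 leaves entered; closest P18.

== RESULT ==
[0, 1, 8, 5, 3, 7, 15, 16, 18, 2, 6]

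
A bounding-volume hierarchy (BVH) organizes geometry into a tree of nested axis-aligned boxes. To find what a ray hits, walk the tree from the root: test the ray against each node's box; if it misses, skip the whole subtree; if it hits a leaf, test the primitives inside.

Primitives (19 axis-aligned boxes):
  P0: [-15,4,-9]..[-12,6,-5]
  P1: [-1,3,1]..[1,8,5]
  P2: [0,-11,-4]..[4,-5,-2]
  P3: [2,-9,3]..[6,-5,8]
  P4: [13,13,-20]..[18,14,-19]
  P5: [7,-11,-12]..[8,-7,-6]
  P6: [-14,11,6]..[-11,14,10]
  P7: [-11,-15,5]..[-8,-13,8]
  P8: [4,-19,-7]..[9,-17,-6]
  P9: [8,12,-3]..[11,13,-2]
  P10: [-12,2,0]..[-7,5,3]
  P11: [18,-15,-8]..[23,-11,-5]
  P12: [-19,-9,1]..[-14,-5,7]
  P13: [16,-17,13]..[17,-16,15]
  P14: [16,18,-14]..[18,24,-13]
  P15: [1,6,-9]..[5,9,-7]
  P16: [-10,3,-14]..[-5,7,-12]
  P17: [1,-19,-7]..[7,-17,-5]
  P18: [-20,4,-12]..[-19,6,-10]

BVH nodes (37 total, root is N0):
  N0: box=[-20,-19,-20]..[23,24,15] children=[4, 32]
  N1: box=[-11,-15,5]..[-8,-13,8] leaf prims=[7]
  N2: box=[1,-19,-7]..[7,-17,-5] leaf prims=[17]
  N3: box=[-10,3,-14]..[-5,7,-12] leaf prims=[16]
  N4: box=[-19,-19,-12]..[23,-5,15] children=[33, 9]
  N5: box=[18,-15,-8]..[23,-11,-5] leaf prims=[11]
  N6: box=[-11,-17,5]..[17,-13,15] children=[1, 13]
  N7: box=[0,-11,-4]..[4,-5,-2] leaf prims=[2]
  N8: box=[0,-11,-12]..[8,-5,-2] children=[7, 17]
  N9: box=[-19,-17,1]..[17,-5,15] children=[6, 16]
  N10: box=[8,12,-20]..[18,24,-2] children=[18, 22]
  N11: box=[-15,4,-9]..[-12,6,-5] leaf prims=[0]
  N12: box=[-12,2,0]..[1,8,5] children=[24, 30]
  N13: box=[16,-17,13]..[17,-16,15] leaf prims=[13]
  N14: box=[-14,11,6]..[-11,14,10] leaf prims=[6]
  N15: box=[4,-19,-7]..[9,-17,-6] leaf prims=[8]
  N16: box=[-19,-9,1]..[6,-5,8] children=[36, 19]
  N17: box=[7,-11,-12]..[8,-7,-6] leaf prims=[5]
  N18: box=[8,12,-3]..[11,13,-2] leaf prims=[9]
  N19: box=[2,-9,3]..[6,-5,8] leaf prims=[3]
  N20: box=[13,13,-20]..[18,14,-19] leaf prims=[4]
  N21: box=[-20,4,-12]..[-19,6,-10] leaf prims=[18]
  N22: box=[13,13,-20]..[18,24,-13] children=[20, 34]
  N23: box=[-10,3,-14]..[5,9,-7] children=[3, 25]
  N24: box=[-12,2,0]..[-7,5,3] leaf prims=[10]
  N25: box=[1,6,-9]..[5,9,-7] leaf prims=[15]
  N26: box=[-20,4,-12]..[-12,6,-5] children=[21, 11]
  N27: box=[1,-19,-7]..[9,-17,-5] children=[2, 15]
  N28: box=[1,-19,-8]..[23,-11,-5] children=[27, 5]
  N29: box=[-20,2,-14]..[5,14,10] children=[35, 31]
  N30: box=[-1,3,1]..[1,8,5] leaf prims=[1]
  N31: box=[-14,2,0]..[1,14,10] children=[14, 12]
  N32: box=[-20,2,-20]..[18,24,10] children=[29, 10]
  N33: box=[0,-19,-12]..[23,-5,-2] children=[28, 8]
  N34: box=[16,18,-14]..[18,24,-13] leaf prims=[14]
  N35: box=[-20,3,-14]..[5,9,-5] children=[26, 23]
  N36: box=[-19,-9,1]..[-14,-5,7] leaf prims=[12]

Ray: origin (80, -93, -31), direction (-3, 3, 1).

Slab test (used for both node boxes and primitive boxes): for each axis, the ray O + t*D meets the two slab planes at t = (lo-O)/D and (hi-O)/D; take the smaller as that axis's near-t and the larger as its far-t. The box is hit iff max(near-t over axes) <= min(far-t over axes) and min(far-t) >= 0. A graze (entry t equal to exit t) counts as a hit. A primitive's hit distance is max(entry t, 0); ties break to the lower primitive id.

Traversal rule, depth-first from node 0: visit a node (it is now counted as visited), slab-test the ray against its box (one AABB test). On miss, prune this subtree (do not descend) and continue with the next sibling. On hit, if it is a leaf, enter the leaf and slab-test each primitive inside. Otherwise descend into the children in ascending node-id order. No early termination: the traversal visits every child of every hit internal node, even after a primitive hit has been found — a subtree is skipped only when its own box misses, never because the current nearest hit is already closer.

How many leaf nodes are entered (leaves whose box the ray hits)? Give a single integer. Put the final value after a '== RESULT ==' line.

Walk:
N0 x:[19,100/3] y:[74/3,39] z:[11,46] -> hit [74/3,100/3], descend [4, 32]
  N4 x:[19,33] y:[74/3,88/3] z:[19,46] -> hit [74/3,88/3], descend [9, 33]
    N9 x:[21,33] y:[76/3,88/3] z:[32,46] -> miss, prune
    N33 x:[19,80/3] y:[74/3,88/3] z:[19,29] -> hit [74/3,80/3], descend [8, 28]
      N8 x:[24,80/3] y:[82/3,88/3] z:[19,29] -> miss, prune
      N28 x:[19,79/3] y:[74/3,82/3] z:[23,26] -> hit [74/3,26], descend [5, 27]
        N5 x:[19,62/3] y:[26,82/3] z:[23,26] -> miss, prune
        N27 x:[71/3,79/3] y:[74/3,76/3] z:[24,26] -> hit [74/3,76/3], descend [2, 15]
          N2 x:[73/3,79/3] y:[74/3,76/3] z:[24,26] -> hit [74/3,76/3] leaf, test {P17@t=74/3}
          N15 x:[71/3,76/3] y:[74/3,76/3] z:[24,25] -> hit [74/3,25] leaf, test {P8@t=74/3}
  N32 x:[62/3,100/3] y:[95/3,39] z:[11,41] -> hit [95/3,100/3], descend [10, 29]
    N10 x:[62/3,24] y:[35,39] z:[11,29] -> miss, prune
    N29 x:[25,100/3] y:[95/3,107/3] z:[17,41] -> hit [95/3,100/3], descend [31, 35]
      N31 x:[79/3,94/3] y:[95/3,107/3] z:[31,41] -> miss, prune
      N35 x:[25,100/3] y:[32,34] z:[17,26] -> miss, prune

Visited [0, 4, 9, 33, 8, 28, 5, 27, 2, 15, 32, 10, 29, 31, 35]. Tests: 15 box, 2 leaf. Nearest: P8.

== RESULT ==
2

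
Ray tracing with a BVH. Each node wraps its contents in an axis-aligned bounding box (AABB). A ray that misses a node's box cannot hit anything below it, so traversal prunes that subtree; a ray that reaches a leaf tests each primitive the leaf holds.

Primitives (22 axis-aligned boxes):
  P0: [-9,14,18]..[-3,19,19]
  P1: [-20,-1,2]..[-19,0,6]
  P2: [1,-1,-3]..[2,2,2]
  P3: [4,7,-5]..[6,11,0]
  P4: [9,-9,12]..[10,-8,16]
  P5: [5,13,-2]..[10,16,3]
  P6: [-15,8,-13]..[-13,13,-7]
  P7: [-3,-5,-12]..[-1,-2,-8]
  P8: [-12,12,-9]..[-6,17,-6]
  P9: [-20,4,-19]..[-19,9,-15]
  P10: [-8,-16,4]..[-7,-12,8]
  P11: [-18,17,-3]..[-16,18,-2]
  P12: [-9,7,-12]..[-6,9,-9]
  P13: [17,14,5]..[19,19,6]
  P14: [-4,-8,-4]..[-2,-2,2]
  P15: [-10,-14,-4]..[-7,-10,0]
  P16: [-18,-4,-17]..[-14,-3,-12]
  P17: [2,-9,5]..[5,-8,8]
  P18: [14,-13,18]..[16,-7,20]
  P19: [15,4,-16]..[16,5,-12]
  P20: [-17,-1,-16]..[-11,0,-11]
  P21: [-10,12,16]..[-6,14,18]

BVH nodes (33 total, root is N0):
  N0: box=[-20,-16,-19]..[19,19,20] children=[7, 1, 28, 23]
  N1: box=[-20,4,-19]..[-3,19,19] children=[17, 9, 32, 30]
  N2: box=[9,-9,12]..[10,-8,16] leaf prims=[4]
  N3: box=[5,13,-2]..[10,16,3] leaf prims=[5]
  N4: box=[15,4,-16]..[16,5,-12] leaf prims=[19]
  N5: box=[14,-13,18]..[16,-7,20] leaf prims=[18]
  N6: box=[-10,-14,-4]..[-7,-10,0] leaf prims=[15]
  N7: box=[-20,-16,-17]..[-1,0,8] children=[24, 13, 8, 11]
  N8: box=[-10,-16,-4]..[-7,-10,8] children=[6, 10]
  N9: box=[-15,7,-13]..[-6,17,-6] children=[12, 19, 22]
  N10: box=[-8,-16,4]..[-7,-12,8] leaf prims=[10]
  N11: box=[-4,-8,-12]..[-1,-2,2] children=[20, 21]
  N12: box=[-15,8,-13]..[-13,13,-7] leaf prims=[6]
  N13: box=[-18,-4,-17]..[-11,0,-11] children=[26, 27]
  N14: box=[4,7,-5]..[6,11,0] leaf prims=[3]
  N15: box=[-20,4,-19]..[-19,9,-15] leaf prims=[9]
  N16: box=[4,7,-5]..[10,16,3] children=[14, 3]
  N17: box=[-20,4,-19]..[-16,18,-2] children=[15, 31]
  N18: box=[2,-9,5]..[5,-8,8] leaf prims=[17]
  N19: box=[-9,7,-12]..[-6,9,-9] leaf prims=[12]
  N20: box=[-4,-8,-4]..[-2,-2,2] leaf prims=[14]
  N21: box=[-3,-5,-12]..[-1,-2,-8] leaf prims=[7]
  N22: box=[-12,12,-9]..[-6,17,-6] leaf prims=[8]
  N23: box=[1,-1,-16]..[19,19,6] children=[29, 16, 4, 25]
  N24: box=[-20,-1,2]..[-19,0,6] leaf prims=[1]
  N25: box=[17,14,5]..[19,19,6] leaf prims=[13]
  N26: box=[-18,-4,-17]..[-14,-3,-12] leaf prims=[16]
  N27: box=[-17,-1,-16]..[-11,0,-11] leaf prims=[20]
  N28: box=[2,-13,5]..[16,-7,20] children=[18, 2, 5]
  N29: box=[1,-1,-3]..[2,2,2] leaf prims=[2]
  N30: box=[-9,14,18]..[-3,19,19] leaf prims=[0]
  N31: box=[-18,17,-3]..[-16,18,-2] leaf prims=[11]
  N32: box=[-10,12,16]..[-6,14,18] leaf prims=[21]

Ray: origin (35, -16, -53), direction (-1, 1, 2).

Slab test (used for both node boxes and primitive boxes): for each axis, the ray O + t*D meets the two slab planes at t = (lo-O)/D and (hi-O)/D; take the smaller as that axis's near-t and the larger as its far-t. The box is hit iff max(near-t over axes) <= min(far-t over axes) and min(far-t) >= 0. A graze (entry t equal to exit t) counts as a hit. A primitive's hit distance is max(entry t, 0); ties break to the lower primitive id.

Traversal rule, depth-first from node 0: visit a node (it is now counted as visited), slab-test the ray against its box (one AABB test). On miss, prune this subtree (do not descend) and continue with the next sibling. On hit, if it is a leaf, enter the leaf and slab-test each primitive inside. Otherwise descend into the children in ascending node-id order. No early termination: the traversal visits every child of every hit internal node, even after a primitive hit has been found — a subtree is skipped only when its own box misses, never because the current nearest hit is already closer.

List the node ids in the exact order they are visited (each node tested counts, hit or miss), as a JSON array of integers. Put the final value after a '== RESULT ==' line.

Traverse from the root:
N0 x:[16,55] y:[0,35] z:[17,73/2] -> hit [17,35], descend [1, 7, 23, 28]
  N1 x:[38,55] y:[20,35] z:[17,36] -> miss, prune
  N7 x:[36,55] y:[0,16] z:[18,61/2] -> miss, prune
  N23 x:[16,34] y:[15,35] z:[37/2,59/2] -> hit [37/2,59/2], descend [4, 16, 25, 29]
    N4 x:[19,20] y:[20,21] z:[37/2,41/2] -> hit [20,20] leaf, test {P19@t=20}
    N16 x:[25,31] y:[23,32] z:[24,28] -> hit [25,28], descend [3, 14]
      N3 x:[25,30] y:[29,32] z:[51/2,28] -> miss, prune
      N14 x:[29,31] y:[23,27] z:[24,53/2] -> miss, prune
    N25 x:[16,18] y:[30,35] z:[29,59/2] -> miss, prune
    N29 x:[33,34] y:[15,18] z:[25,55/2] -> miss, prune
  N28 x:[19,33] y:[3,9] z:[29,73/2] -> miss, prune

11 AABB tests over nodes [0, 1, 7, 23, 4, 16, 3, 14, 25, 29, 28]; 1 leaf entered; closest P19.

== RESULT ==
[0, 1, 7, 23, 4, 16, 3, 14, 25, 29, 28]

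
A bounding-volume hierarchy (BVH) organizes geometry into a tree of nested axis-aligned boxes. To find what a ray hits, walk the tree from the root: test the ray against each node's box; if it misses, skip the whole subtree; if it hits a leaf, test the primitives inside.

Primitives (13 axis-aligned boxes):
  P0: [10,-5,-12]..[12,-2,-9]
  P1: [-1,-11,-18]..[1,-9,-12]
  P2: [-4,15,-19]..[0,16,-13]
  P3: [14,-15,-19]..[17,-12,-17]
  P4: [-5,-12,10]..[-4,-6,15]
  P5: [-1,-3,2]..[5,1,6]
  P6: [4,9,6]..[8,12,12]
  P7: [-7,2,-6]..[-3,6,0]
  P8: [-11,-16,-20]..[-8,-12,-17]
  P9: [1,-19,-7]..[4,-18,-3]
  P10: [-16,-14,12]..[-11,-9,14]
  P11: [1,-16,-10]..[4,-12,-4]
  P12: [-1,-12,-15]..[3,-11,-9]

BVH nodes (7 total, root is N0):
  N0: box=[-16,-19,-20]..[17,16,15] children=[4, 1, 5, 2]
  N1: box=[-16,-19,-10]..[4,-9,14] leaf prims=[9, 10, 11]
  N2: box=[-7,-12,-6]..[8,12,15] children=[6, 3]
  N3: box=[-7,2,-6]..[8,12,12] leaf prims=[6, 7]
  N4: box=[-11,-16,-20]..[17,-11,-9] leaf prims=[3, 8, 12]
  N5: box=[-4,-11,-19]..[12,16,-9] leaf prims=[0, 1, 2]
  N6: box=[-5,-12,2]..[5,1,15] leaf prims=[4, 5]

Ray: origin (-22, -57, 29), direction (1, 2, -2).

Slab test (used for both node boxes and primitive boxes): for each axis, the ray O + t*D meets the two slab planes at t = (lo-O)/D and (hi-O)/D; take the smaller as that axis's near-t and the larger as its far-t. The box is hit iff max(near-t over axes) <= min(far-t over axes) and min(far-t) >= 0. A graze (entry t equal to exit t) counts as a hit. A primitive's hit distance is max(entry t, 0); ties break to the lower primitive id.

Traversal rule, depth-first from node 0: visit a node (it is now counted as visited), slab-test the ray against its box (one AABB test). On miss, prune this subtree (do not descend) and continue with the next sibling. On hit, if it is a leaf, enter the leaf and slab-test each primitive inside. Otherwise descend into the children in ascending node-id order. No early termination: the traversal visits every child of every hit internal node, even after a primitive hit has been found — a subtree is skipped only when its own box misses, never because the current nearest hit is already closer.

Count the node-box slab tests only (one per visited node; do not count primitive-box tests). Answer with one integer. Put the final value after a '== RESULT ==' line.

Traverse from the root:
N0 x:[6,39] y:[19,73/2] z:[7,49/2] -> hit [19,49/2], descend [1, 2, 4, 5]
  N1 x:[6,26] y:[19,24] z:[15/2,39/2] -> hit [19,39/2] leaf, test {P9(miss), P10(miss), P11(miss)}
  N2 x:[15,30] y:[45/2,69/2] z:[7,35/2] -> miss, prune
  N4 x:[11,39] y:[41/2,23] z:[19,49/2] -> hit [41/2,23] leaf, test {P3(miss), P8(miss), P12(miss)}
  N5 x:[18,34] y:[23,73/2] z:[19,24] -> hit [23,24] leaf, test {P0(miss), P1@t=23, P2(miss)}

Visited [0, 1, 2, 4, 5]. Tests: 5 box, 3 leaf. Nearest: P1.

== RESULT ==
5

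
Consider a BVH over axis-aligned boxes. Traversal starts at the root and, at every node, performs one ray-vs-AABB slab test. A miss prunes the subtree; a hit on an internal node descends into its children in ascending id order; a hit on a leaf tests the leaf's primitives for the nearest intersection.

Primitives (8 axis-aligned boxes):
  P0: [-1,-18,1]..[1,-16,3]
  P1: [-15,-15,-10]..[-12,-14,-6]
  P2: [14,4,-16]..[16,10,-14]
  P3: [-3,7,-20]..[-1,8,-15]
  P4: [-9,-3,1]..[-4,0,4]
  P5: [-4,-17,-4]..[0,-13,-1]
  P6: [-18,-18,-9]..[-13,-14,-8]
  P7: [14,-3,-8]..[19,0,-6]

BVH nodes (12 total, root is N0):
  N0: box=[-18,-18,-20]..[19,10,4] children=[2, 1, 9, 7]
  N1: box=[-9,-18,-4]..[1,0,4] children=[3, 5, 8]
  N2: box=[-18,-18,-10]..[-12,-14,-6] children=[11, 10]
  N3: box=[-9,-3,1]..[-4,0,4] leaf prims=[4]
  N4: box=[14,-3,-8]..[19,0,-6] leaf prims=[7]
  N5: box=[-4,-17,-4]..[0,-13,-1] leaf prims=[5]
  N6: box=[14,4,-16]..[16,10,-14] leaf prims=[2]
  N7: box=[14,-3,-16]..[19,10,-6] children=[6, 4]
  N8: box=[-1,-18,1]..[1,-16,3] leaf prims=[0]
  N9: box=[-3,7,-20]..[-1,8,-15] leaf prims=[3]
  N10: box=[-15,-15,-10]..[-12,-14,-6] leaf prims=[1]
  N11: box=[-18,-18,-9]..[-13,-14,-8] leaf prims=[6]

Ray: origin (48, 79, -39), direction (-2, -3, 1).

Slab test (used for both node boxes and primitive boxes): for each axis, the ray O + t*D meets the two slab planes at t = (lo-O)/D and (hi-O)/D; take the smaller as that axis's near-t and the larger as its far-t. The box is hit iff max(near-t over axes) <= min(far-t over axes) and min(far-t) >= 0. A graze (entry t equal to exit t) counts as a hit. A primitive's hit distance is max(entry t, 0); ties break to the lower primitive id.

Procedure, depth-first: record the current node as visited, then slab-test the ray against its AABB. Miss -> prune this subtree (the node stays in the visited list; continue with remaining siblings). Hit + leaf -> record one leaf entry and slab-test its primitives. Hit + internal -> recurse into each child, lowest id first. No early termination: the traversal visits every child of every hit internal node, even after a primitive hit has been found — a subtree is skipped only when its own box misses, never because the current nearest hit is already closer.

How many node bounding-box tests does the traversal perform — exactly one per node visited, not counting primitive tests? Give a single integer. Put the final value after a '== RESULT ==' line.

Trace the traversal:
N0 x:[29/2,33] y:[23,97/3] z:[19,43] -> hit [23,97/3], descend [1, 2, 7, 9]
  N1 x:[47/2,57/2] y:[79/3,97/3] z:[35,43] -> miss, prune
  N2 x:[30,33] y:[31,97/3] z:[29,33] -> hit [31,97/3], descend [10, 11]
    N10 x:[30,63/2] y:[31,94/3] z:[29,33] -> hit [31,94/3] leaf, test {P1@t=31}
    N11 x:[61/2,33] y:[31,97/3] z:[30,31] -> hit [31,31] leaf, test {P6@t=31}
  N7 x:[29/2,17] y:[23,82/3] z:[23,33] -> miss, prune
  N9 x:[49/2,51/2] y:[71/3,24] z:[19,24] -> miss, prune

order=[0, 1, 2, 10, 11, 7, 9]  |boxes|=7  |leaves|=2  hit=P1

== RESULT ==
7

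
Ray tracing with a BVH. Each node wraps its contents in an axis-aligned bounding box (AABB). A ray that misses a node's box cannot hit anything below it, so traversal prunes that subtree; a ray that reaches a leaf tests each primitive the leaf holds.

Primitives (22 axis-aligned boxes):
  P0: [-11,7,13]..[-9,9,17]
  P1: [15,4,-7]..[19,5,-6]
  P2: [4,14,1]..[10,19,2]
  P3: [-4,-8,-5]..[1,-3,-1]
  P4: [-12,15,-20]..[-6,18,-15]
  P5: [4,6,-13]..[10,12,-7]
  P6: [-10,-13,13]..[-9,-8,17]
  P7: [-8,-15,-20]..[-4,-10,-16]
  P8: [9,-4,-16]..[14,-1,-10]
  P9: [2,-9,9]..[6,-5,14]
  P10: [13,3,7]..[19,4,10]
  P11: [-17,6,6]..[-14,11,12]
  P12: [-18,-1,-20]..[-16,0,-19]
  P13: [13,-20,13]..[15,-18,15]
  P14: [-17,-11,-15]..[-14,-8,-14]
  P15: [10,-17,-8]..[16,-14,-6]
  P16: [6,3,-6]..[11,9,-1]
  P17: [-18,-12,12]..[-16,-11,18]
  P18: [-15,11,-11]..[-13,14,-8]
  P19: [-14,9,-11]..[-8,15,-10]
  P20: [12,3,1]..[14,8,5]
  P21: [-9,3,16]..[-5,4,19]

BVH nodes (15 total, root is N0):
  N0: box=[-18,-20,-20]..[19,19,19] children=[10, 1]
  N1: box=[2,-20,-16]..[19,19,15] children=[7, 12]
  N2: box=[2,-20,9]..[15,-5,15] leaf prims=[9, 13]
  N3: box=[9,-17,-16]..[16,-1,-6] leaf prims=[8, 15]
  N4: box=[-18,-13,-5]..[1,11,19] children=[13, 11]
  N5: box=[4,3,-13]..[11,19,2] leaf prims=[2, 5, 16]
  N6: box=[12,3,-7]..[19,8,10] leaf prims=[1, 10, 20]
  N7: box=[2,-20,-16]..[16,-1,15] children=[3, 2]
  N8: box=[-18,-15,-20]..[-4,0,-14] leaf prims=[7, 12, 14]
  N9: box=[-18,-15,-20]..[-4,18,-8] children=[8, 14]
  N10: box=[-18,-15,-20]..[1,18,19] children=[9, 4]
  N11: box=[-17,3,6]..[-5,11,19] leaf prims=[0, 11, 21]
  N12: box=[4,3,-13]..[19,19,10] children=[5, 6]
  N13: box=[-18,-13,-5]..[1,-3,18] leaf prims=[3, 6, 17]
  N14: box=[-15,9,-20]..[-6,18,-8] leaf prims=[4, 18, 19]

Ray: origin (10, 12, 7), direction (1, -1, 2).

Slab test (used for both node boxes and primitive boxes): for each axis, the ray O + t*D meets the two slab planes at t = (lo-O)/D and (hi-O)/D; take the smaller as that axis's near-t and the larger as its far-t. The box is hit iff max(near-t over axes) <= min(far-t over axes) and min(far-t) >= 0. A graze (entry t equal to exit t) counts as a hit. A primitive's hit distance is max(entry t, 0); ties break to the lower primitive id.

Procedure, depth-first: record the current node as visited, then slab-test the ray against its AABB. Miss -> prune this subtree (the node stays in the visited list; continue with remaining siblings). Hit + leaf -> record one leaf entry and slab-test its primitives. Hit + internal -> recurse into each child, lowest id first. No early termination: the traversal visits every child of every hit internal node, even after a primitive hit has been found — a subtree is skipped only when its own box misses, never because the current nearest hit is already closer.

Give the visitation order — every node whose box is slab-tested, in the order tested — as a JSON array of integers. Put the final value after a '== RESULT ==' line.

Trace the traversal:
N0 x:[-28,9] y:[-7,32] z:[-27/2,6] -> hit [-7,6], descend [1, 10]
  N1 x:[-8,9] y:[-7,32] z:[-23/2,4] -> hit [-7,4], descend [7, 12]
    N7 x:[-8,6] y:[13,32] z:[-23/2,4] -> miss, prune
    N12 x:[-6,9] y:[-7,9] z:[-10,3/2] -> hit [-6,3/2], descend [5, 6]
      N5 x:[-6,1] y:[-7,9] z:[-10,-5/2] -> miss, prune
      N6 x:[2,9] y:[4,9] z:[-7,3/2] -> miss, prune
  N10 x:[-28,-9] y:[-6,27] z:[-27/2,6] -> miss, prune

7 AABB tests over nodes [0, 1, 7, 12, 5, 6, 10]; 0 leaves entered; closest miss.

== RESULT ==
[0, 1, 7, 12, 5, 6, 10]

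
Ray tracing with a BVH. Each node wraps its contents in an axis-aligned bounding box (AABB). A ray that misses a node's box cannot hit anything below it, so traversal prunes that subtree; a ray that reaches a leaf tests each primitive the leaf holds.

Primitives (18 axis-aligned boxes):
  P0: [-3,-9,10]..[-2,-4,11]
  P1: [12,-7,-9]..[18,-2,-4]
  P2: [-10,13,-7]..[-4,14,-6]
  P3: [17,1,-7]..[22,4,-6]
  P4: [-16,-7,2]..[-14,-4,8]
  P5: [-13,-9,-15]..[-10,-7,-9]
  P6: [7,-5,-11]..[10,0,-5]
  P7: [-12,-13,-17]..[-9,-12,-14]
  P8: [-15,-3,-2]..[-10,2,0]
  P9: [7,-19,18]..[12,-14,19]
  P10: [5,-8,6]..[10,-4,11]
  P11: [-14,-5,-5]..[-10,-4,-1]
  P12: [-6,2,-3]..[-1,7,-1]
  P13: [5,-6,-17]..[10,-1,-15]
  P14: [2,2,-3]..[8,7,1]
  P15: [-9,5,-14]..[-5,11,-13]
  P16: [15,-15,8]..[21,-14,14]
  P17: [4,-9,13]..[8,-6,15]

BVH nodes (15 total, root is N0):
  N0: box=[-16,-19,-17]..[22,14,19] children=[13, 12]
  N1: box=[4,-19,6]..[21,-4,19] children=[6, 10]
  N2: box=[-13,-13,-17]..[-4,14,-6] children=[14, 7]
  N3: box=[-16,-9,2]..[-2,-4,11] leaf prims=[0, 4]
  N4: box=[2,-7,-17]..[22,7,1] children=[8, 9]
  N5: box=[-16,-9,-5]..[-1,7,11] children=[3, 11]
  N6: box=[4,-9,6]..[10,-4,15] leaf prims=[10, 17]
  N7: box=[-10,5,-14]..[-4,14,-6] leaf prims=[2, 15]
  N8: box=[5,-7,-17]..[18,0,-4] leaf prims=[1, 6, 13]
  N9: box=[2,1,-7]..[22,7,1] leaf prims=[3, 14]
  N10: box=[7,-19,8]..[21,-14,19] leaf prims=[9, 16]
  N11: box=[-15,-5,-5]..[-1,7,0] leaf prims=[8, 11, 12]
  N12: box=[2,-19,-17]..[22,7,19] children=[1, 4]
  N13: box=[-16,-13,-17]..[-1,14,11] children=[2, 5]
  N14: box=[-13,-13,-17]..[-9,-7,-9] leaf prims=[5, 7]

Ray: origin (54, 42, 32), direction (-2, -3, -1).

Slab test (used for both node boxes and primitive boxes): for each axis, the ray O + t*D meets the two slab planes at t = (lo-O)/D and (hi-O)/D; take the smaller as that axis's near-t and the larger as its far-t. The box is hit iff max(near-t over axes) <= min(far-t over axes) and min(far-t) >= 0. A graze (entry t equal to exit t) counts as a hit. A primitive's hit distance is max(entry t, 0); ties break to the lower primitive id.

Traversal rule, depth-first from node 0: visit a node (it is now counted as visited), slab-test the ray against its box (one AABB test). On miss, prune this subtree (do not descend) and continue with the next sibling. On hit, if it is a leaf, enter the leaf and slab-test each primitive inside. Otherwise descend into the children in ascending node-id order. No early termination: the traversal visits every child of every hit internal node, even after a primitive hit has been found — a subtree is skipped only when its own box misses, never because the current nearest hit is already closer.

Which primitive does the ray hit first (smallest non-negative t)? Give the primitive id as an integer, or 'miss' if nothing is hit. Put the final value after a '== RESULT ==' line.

Trace the traversal:
N0 x:[16,35] y:[28/3,61/3] z:[13,49] -> hit [16,61/3], descend [12, 13]
  N12 x:[16,26] y:[35/3,61/3] z:[13,49] -> hit [16,61/3], descend [1, 4]
    N1 x:[33/2,25] y:[46/3,61/3] z:[13,26] -> hit [33/2,61/3], descend [6, 10]
      N6 x:[22,25] y:[46/3,17] z:[17,26] -> miss, prune
      N10 x:[33/2,47/2] y:[56/3,61/3] z:[13,24] -> hit [56/3,61/3] leaf, test {P9(miss), P16@t=56/3}
    N4 x:[16,26] y:[35/3,49/3] z:[31,49] -> miss, prune
  N13 x:[55/2,35] y:[28/3,55/3] z:[21,49] -> miss, prune

Visited [0, 12, 1, 6, 10, 4, 13]. Tests: 7 box, 1 leaf. Nearest: P16.

== RESULT ==
16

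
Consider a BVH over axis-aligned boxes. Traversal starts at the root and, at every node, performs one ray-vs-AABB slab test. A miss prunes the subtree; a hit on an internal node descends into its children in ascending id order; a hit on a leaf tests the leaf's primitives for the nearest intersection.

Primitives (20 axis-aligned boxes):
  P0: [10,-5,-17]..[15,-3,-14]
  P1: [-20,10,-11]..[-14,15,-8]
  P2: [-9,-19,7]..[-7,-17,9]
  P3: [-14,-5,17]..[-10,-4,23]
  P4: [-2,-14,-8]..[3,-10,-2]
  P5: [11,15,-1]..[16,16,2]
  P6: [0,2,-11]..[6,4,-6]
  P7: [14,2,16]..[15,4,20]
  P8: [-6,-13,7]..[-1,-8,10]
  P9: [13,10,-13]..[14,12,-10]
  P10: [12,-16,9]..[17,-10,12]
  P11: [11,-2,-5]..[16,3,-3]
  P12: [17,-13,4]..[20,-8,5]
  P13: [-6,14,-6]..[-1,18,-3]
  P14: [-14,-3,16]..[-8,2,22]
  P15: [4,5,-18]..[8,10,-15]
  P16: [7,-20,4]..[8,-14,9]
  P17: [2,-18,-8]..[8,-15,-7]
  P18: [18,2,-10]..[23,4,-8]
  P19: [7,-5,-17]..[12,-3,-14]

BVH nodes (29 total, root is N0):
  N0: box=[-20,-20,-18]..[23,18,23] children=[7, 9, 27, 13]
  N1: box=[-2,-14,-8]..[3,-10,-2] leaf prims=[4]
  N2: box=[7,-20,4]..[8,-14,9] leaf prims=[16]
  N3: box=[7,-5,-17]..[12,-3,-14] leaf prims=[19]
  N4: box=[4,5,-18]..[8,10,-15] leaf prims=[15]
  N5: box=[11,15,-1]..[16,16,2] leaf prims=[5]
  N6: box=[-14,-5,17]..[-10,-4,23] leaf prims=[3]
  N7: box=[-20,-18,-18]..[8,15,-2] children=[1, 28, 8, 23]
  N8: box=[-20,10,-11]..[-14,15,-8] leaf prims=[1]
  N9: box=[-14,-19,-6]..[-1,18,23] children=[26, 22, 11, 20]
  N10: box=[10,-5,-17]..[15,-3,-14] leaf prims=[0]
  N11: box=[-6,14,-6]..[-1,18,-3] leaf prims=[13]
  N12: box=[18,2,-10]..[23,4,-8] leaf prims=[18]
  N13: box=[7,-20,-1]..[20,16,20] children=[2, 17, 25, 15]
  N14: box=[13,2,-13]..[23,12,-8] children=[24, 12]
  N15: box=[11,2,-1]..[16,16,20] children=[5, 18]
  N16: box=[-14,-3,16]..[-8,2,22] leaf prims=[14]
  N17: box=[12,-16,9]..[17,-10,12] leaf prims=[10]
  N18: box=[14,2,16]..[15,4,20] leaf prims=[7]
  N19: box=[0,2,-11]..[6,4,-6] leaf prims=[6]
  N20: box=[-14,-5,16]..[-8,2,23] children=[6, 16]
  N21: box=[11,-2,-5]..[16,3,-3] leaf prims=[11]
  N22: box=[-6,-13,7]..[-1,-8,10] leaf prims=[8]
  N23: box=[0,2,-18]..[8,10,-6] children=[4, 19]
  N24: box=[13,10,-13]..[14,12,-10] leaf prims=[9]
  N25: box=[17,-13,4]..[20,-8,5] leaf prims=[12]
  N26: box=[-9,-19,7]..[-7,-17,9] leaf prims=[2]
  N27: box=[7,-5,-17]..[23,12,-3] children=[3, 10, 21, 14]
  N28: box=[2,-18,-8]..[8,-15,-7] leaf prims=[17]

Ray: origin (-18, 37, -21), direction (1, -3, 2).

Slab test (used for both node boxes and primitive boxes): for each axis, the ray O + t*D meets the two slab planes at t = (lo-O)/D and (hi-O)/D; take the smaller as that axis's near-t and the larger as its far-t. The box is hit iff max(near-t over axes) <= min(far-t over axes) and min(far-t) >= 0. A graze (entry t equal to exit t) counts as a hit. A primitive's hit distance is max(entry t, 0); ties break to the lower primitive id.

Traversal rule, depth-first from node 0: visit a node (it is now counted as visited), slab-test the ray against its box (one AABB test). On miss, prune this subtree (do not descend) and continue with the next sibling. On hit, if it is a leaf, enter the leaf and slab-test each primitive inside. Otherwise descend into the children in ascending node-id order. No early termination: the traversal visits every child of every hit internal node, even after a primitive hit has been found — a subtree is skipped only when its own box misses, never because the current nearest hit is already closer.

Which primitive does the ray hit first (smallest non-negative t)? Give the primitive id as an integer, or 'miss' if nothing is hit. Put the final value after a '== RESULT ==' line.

Walk:
N0 x:[-2,41] y:[19/3,19] z:[3/2,22] -> hit [19/3,19], descend [7, 9, 13, 27]
  N7 x:[-2,26] y:[22/3,55/3] z:[3/2,19/2] -> hit [22/3,19/2], descend [1, 8, 23, 28]
    N1 x:[16,21] y:[47/3,17] z:[13/2,19/2] -> miss, prune
    N8 x:[-2,4] y:[22/3,9] z:[5,13/2] -> miss, prune
    N23 x:[18,26] y:[9,35/3] z:[3/2,15/2] -> miss, prune
    N28 x:[20,26] y:[52/3,55/3] z:[13/2,7] -> miss, prune
  N9 x:[4,17] y:[19/3,56/3] z:[15/2,22] -> hit [15/2,17], descend [11, 20, 22, 26]
    N11 x:[12,17] y:[19/3,23/3] z:[15/2,9] -> miss, prune
    N20 x:[4,10] y:[35/3,14] z:[37/2,22] -> miss, prune
    N22 x:[12,17] y:[15,50/3] z:[14,31/2] -> hit [15,31/2] leaf, test {P8@t=15}
    N26 x:[9,11] y:[18,56/3] z:[14,15] -> miss, prune
  N13 x:[25,38] y:[7,19] z:[10,41/2] -> miss, prune
  N27 x:[25,41] y:[25/3,14] z:[2,9] -> miss, prune

13 AABB tests over nodes [0, 7, 1, 8, 23, 28, 9, 11, 20, 22, 26, 13, 27]; 1 leaf entered; closest P8.

== RESULT ==
8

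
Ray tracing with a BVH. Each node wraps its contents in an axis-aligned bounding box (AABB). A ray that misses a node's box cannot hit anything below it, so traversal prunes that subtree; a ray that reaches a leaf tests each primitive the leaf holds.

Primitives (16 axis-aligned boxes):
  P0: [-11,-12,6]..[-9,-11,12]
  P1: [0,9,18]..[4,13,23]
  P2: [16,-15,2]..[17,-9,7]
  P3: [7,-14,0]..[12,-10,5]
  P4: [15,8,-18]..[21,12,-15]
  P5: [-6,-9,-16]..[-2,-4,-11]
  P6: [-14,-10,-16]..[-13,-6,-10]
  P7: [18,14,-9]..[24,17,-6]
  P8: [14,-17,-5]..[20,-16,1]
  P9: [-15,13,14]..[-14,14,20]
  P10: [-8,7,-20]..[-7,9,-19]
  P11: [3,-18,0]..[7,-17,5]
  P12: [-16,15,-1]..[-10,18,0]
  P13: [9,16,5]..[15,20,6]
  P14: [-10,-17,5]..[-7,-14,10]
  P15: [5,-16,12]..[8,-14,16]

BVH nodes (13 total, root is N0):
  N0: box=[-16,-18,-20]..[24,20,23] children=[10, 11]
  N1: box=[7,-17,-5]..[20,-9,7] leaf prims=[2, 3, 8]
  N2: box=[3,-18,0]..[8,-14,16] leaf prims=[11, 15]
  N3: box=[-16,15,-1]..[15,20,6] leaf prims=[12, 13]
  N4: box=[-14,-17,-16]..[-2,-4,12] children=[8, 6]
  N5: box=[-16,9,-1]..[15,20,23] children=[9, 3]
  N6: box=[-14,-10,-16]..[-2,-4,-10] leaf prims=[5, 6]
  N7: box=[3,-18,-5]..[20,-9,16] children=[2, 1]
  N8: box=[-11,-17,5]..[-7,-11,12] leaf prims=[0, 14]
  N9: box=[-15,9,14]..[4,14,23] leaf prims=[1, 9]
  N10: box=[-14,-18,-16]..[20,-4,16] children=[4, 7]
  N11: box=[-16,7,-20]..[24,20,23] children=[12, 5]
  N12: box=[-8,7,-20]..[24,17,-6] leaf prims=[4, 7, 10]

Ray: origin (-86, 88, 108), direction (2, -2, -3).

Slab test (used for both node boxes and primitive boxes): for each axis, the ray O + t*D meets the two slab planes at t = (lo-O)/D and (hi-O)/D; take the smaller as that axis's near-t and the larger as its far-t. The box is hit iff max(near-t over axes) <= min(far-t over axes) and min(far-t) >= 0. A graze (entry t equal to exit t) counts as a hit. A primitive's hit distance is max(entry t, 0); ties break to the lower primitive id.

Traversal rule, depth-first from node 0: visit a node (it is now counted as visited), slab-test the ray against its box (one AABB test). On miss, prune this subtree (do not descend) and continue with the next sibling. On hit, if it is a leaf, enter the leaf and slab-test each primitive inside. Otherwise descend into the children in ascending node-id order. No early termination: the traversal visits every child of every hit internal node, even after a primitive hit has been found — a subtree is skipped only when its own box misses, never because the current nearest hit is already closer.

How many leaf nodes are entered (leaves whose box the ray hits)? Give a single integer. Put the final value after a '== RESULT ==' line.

Walk:
N0 x:[35,55] y:[34,53] z:[85/3,128/3] -> hit [35,128/3], descend [10, 11]
  N10 x:[36,53] y:[46,53] z:[92/3,124/3] -> miss, prune
  N11 x:[35,55] y:[34,81/2] z:[85/3,128/3] -> hit [35,81/2], descend [5, 12]
    N5 x:[35,101/2] y:[34,79/2] z:[85/3,109/3] -> hit [35,109/3], descend [3, 9]
      N3 x:[35,101/2] y:[34,73/2] z:[34,109/3] -> hit [35,109/3] leaf, test {P12@t=36, P13(miss)}
      N9 x:[71/2,45] y:[37,79/2] z:[85/3,94/3] -> miss, prune
    N12 x:[39,55] y:[71/2,81/2] z:[38,128/3] -> hit [39,81/2] leaf, test {P4(miss), P7(miss), P10(miss)}

Summary -> nodes [0, 10, 11, 5, 3, 9, 12]; box-tests=7; leaf-entries=2; first=P12

== RESULT ==
2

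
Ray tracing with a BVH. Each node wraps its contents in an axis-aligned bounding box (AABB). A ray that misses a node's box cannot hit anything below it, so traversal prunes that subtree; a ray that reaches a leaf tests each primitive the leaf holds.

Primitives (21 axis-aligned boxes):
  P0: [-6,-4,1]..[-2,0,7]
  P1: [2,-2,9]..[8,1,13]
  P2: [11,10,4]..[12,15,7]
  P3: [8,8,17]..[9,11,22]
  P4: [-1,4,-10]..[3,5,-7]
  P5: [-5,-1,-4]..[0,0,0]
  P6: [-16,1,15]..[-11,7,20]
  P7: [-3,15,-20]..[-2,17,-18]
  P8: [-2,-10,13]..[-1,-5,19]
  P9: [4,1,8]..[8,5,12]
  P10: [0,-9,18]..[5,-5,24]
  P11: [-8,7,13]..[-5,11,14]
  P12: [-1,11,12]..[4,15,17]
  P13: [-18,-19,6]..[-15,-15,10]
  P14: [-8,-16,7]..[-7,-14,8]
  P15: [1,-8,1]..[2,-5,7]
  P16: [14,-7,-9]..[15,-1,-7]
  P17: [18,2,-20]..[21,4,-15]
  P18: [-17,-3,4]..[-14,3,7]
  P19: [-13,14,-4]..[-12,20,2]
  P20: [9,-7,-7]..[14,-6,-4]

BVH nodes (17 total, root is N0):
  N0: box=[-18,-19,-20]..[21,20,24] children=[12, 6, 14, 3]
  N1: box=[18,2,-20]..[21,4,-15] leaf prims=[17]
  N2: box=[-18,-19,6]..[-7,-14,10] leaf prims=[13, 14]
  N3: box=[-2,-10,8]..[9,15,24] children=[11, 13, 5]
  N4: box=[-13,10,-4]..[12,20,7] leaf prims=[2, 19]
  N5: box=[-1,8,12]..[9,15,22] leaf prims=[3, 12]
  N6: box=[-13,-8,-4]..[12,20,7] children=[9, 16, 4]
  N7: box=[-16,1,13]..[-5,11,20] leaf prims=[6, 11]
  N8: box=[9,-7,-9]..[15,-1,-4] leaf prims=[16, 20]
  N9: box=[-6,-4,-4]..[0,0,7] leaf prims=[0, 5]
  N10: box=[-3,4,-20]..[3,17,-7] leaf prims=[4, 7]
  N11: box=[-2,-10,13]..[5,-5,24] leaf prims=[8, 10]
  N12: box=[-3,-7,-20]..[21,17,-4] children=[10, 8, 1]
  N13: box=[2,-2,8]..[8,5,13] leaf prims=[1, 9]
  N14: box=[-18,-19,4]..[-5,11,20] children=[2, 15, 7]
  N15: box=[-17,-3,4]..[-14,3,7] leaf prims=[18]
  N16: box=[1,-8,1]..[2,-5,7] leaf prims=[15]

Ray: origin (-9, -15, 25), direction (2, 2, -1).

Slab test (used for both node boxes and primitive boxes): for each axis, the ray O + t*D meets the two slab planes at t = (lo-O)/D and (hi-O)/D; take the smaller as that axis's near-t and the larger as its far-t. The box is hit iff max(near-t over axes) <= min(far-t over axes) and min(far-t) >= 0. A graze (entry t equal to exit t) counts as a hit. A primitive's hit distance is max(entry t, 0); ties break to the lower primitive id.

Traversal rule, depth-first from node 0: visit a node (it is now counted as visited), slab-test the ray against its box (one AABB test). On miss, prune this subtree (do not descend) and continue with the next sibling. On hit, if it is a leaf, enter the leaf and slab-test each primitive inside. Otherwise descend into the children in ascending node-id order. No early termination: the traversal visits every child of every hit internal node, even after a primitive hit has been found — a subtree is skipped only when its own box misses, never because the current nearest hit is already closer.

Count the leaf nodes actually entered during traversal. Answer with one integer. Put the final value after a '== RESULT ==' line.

Trace the traversal:
N0 x:[-9/2,15] y:[-2,35/2] z:[1,45] -> hit [1,15], descend [3, 6, 12, 14]
  N3 x:[7/2,9] y:[5/2,15] z:[1,17] -> hit [7/2,9], descend [5, 11, 13]
    N5 x:[4,9] y:[23/2,15] z:[3,13] -> miss, prune
    N11 x:[7/2,7] y:[5/2,5] z:[1,12] -> hit [7/2,5] leaf, test {P8(miss), P10@t=9/2}
    N13 x:[11/2,17/2] y:[13/2,10] z:[12,17] -> miss, prune
  N6 x:[-2,21/2] y:[7/2,35/2] z:[18,29] -> miss, prune
  N12 x:[3,15] y:[4,16] z:[29,45] -> miss, prune
  N14 x:[-9/2,2] y:[-2,13] z:[5,21] -> miss, prune

Visited [0, 3, 5, 11, 13, 6, 12, 14]. Tests: 8 box, 1 leaf. Nearest: P10.

== RESULT ==
1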